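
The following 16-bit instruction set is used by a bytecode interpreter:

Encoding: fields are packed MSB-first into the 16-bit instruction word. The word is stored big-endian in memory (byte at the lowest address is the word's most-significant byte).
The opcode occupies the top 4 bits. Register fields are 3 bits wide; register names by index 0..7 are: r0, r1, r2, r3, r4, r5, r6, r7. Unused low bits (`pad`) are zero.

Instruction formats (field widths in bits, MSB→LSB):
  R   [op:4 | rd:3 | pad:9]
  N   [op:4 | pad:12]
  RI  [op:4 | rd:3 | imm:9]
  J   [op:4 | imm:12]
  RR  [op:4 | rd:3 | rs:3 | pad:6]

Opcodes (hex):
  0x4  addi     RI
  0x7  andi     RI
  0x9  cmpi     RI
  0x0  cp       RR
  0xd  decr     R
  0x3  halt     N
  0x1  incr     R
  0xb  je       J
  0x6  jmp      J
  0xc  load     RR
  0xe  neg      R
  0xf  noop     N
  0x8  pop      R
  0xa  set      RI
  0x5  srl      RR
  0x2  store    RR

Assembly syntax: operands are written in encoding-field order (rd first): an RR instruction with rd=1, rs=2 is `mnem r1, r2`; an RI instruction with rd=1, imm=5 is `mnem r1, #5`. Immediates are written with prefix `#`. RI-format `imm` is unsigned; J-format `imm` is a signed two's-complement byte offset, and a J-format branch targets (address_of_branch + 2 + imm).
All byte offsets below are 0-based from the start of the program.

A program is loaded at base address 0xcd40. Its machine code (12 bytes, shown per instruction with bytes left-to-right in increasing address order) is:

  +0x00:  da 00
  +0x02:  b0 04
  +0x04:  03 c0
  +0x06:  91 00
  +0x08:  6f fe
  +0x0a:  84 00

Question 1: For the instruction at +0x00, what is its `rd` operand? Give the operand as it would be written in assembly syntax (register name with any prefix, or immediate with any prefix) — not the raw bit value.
[00] da 00 → 0xda00
  top 4b → 0xd → decr [R]
  rd@[11:9]=0x5 ⇒ r5

r5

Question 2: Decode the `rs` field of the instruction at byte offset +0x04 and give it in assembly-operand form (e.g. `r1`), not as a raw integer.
r7

off 0x04: read 03 c0 as big → 0x03c0
  opcode bits[15:12]=0x0: cp/RR
  rd: (w>>9)&0x7=0x1 → r1
  rs: (w>>6)&0x7=0x7 → r7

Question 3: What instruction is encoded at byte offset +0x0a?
pop r2

off 0x0a: read 84 00 as big → 0x8400
  top 4b → 0x8 → pop [R]
  [11:9] rd=2 = r2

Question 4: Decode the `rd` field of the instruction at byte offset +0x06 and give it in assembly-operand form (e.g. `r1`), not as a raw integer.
off 0x06: read 91 00 as big → 0x9100
  top 4b → 0x9 → cmpi [RI]
  [11:9] rd=0 = r0
  [8:0] imm=256 = #256

r0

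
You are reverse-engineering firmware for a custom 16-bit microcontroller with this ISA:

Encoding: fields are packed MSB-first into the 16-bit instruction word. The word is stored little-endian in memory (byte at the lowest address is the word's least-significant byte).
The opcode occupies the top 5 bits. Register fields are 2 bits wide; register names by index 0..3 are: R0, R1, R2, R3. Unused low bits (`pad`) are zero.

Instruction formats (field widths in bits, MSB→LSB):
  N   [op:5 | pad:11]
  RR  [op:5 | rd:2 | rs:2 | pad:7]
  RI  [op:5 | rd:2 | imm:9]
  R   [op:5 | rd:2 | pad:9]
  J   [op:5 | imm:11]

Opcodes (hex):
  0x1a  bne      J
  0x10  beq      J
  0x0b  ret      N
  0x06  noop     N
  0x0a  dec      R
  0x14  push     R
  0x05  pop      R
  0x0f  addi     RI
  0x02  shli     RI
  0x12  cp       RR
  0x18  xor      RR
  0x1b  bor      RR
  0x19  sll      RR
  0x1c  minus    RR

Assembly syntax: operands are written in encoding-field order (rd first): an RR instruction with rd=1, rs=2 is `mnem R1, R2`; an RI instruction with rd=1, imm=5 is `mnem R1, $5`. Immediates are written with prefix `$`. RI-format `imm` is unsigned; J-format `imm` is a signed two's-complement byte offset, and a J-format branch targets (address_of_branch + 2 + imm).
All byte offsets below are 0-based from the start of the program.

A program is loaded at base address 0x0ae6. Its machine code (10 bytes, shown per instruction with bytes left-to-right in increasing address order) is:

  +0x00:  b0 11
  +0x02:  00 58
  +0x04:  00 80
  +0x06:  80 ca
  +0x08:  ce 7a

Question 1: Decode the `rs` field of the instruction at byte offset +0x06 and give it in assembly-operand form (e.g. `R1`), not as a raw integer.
+0x06: 80 ca ⇒ word 0xca80 (little)
  op=0xca80>>11=0x19 ⇒ sll (RR)
  rd@[10:9]=0x1 ⇒ R1
  rs@[8:7]=0x1 ⇒ R1

R1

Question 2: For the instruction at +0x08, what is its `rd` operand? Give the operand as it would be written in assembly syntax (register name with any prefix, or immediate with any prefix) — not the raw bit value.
off 0x08: read ce 7a as little → 0x7ace
  op=0x7ace>>11=0xf ⇒ addi (RI)
  rd: (w>>9)&0x3=0x1 → R1
  imm: (w>>0)&0x1ff=0xce → $206

R1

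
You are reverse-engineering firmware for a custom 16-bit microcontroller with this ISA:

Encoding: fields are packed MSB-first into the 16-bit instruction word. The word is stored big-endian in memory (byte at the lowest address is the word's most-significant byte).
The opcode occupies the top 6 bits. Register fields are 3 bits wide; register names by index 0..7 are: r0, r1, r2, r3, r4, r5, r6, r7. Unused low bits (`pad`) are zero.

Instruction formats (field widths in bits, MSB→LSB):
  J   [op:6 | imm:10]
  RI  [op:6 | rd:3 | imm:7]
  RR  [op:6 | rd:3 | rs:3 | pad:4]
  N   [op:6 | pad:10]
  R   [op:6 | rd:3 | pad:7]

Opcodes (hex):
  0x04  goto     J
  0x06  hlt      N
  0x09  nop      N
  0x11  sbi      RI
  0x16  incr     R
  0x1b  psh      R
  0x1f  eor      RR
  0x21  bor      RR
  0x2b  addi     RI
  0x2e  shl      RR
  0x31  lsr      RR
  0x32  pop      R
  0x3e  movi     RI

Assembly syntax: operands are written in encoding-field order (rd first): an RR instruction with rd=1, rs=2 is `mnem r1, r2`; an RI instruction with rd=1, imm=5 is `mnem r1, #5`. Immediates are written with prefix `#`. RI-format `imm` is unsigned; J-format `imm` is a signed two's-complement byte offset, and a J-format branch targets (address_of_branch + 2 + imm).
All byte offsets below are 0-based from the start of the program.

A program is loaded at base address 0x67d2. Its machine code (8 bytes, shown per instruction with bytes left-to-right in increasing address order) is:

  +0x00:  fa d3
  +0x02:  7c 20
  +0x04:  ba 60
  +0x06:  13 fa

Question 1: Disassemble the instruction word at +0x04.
+0x04: ba 60 ⇒ word 0xba60 (big)
  opcode bits[15:10]=0x2e: shl/RR
  [9:7] rd=4 = r4
  [6:4] rs=6 = r6

shl r4, r6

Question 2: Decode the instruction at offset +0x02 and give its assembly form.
eor r0, r2

+0x02: 7c 20 ⇒ word 0x7c20 (big)
  top 6b → 0x1f → eor [RR]
  rd@[9:7]=0x0 ⇒ r0
  rs@[6:4]=0x2 ⇒ r2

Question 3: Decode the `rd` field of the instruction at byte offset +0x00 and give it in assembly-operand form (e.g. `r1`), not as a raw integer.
r5

@+00  big-endian(fa d3) = 0xfad3
  opcode bits[15:10]=0x3e: movi/RI
  rd: (w>>7)&0x7=0x5 → r5
  imm: (w>>0)&0x7f=0x53 → #83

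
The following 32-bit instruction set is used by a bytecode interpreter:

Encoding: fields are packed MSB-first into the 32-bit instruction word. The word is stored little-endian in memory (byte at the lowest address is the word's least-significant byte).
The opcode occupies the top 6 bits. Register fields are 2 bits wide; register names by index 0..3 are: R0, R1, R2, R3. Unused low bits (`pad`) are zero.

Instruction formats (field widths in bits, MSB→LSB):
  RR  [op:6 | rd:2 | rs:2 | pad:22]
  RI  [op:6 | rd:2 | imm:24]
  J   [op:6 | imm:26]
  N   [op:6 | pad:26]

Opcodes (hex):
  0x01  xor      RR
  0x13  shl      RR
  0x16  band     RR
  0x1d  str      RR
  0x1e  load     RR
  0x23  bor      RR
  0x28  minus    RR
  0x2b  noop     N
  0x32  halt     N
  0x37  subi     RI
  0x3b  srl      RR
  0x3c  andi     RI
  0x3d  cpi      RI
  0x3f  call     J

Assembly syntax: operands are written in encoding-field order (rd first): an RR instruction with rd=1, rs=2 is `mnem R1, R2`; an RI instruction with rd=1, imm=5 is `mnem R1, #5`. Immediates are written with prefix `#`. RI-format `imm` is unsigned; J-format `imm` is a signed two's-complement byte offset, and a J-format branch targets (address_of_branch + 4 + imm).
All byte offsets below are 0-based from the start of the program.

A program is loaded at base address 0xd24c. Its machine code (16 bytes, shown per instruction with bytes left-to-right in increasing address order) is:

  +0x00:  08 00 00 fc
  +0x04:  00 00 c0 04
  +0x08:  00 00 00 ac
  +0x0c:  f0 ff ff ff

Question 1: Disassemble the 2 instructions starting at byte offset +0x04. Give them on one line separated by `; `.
[04] 00 00 c0 04 → 0x04c00000
  top 6b → 0x1 → xor [RR]
  rd: (w>>24)&0x3=0x0 → R0
  rs: (w>>22)&0x3=0x3 → R3
[08] 00 00 00 ac → 0xac000000
  top 6b → 0x2b → noop [N]

xor R0, R3; noop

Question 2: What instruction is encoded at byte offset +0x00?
off 0x00: read 08 00 00 fc as little → 0xfc000008
  opcode bits[31:26]=0x3f: call/J
  imm@[25:0]=0x8 ⇒ #8

call #8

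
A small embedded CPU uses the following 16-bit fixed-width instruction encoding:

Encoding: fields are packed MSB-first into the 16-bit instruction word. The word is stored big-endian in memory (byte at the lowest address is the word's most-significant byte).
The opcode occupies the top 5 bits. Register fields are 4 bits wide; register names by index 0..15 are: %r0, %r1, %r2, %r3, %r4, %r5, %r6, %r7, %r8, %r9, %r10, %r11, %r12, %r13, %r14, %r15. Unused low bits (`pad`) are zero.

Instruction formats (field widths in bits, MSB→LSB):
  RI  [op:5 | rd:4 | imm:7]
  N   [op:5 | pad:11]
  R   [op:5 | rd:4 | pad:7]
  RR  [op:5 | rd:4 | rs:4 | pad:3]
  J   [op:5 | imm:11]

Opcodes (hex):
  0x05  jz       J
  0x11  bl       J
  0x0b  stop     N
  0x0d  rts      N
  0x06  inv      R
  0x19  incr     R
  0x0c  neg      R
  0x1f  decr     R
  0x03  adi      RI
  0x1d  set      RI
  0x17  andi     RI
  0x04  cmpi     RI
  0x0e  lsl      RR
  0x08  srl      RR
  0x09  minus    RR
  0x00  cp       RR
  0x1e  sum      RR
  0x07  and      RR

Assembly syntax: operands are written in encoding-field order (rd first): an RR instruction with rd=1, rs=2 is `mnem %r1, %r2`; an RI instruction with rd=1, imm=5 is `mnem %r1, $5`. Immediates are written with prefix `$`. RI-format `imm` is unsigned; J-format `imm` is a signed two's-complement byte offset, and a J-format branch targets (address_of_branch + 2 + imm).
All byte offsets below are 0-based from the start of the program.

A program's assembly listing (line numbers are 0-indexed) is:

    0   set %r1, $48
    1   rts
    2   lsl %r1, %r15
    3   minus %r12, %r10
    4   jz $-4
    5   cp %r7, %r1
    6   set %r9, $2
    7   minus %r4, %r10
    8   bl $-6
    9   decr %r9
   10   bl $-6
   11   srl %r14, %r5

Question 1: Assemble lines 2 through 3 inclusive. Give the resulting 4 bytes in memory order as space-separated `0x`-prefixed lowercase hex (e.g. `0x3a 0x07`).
L2: lsl op=0xe:5|rd=1:4|rs=15:4|pad=0:3 ⇒ 0x70f8 ⇒ big 70 f8
L3: minus op=0x9:5|rd=12:4|rs=10:4|pad=0:3 ⇒ 0x4e50 ⇒ big 4e 50

0x70 0xf8 0x4e 0x50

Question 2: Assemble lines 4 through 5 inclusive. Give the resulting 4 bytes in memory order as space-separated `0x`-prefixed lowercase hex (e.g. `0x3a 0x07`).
4. jz fields op=0x5:5|imm=-4:11 → word 2ffch → 2f fc
5. cp fields op=0x0:5|rd=7:4|rs=1:4|pad=0:3 → word 0388h → 03 88

0x2f 0xfc 0x03 0x88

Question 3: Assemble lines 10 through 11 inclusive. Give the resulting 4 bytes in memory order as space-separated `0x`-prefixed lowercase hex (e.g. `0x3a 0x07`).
L10: bl op=0x11:5|imm=-6:11 ⇒ 0x8ffa ⇒ big 8f fa
L11: srl op=0x8:5|rd=14:4|rs=5:4|pad=0:3 ⇒ 0x4728 ⇒ big 47 28

0x8f 0xfa 0x47 0x28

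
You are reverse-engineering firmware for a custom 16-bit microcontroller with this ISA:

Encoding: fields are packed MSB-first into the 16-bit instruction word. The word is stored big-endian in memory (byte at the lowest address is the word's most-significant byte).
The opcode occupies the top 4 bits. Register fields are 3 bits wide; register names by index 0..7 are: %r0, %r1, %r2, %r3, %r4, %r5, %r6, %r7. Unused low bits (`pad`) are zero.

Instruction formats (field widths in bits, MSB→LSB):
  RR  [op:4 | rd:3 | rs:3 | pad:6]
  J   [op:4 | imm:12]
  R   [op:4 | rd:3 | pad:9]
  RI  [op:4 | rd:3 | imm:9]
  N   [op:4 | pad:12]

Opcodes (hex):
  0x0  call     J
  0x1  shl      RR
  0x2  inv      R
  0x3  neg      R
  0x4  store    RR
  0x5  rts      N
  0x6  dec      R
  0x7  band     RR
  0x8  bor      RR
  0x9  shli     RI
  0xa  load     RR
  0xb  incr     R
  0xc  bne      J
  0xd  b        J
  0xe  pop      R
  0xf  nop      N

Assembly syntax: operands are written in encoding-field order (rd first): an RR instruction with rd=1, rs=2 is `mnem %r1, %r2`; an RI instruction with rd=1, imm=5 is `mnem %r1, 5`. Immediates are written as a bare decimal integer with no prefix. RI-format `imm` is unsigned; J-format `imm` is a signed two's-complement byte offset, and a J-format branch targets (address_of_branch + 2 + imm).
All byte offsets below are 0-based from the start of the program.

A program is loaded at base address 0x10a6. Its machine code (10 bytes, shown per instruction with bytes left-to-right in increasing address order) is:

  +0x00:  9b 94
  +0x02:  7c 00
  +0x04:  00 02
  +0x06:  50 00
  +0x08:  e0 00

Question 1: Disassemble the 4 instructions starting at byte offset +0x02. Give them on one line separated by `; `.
off 0x02: read 7c 00 as big → 0x7c00
  opcode bits[15:12]=0x7: band/RR
  rd: (w>>9)&0x7=0x6 → %r6
  rs: (w>>6)&0x7=0x0 → %r0
off 0x04: read 00 02 as big → 0x0002
  opcode bits[15:12]=0x0: call/J
  imm: (w>>0)&0xfff=0x2 → 2
off 0x06: read 50 00 as big → 0x5000
  opcode bits[15:12]=0x5: rts/N
off 0x08: read e0 00 as big → 0xe000
  opcode bits[15:12]=0xe: pop/R
  rd: (w>>9)&0x7=0x0 → %r0

band %r6, %r0; call 2; rts; pop %r0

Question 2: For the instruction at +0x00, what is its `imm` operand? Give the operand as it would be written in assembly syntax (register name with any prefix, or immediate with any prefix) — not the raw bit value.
404

+0x00: 9b 94 ⇒ word 0x9b94 (big)
  top 4b → 0x9 → shli [RI]
  [11:9] rd=5 = %r5
  [8:0] imm=404 = 404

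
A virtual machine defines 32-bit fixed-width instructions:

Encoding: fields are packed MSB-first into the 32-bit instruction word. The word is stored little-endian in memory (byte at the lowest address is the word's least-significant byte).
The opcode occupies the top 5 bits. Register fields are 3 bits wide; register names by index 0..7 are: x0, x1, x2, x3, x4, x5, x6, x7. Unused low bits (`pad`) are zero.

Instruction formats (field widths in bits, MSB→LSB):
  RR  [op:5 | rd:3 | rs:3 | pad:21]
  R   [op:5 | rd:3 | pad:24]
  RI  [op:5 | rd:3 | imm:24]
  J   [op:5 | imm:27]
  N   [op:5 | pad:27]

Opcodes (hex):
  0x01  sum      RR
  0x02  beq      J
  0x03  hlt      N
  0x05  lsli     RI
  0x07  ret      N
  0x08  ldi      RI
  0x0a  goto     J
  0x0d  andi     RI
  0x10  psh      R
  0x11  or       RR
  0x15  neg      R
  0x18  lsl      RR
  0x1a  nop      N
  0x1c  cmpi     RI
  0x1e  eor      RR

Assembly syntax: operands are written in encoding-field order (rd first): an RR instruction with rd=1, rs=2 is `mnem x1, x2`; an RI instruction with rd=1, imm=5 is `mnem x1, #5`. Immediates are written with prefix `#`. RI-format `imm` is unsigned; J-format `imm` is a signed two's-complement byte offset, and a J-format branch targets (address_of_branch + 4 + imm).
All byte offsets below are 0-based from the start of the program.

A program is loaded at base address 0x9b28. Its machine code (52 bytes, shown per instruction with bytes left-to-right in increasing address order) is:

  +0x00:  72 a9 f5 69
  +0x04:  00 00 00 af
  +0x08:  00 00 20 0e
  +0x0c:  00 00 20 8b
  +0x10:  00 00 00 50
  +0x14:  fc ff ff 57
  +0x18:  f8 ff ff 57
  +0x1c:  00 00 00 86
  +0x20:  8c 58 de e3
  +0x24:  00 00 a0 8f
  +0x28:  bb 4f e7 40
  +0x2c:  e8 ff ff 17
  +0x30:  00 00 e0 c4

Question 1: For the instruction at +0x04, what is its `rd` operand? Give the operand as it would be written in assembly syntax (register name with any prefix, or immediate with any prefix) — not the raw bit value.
[04] 00 00 00 af → 0xaf000000
  top 5b → 0x15 → neg [R]
  rd: (w>>24)&0x7=0x7 → x7

x7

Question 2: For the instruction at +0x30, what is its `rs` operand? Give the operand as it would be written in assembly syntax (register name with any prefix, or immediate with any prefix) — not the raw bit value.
x7

+0x30: 00 00 e0 c4 ⇒ word 0xc4e00000 (little)
  op=0xc4e00000>>27=0x18 ⇒ lsl (RR)
  [26:24] rd=4 = x4
  [23:21] rs=7 = x7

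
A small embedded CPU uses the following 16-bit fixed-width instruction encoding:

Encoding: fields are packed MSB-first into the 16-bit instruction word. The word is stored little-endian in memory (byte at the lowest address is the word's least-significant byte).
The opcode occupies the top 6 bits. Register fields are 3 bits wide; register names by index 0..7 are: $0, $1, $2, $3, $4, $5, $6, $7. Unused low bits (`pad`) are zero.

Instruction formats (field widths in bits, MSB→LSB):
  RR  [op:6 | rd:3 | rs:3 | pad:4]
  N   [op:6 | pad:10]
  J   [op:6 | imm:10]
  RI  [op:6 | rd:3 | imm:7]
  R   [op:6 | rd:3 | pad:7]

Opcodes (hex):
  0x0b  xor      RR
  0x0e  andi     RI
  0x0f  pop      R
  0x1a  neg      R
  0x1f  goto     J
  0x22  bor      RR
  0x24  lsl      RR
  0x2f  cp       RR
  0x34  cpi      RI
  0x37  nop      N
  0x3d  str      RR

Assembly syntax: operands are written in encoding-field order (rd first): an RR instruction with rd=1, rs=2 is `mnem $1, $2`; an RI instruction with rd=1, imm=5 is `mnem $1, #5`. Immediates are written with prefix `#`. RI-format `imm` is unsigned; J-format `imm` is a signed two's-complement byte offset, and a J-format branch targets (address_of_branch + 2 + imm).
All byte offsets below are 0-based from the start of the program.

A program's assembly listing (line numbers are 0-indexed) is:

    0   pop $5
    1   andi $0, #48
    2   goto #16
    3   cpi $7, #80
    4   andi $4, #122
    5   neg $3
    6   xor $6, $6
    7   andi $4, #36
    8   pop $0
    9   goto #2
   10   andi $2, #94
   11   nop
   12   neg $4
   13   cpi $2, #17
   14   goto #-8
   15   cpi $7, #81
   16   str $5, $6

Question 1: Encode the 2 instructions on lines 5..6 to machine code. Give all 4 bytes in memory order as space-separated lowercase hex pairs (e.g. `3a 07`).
L5: neg op=0x1a:6|rd=3:3|pad=0:7 ⇒ 0x6980 ⇒ little 80 69
L6: xor op=0xb:6|rd=6:3|rs=6:3|pad=0:4 ⇒ 0x2f60 ⇒ little 60 2f

80 69 60 2f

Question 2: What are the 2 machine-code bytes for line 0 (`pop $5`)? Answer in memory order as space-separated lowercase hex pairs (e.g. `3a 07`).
line 0 (pop): pack op=0xf:6|rd=5:3|pad=0:7 = 0x3e80; little→ 80 3e

80 3e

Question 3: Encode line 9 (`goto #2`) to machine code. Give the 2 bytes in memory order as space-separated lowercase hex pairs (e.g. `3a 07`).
02 7c

L9: goto op=0x1f:6|imm=2:10 ⇒ 0x7c02 ⇒ little 02 7c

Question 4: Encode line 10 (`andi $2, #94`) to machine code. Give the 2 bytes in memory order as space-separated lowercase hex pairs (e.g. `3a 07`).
line 10 (andi): pack op=0xe:6|rd=2:3|imm=94:7 = 0x395e; little→ 5e 39

5e 39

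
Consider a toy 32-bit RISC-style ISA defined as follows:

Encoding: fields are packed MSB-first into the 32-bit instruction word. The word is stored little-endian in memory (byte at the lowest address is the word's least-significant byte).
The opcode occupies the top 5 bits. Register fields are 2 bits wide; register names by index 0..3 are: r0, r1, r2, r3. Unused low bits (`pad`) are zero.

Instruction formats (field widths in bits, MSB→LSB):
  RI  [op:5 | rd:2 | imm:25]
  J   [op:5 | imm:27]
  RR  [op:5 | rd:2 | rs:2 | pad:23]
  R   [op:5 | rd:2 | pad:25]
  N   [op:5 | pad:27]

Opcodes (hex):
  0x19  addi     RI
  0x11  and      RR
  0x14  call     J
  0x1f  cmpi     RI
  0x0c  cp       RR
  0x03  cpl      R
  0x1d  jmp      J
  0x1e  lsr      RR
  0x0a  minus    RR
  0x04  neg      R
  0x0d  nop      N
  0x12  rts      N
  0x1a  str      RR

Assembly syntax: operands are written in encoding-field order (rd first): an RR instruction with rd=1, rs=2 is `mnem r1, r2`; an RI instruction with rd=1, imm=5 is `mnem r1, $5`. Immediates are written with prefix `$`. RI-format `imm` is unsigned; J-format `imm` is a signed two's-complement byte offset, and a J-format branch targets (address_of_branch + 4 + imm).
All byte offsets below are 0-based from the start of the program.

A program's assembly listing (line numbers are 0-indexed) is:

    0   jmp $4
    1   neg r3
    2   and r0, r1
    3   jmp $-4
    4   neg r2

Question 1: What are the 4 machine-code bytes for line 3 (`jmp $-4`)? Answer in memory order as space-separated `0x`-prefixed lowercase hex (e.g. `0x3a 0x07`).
line 3 (jmp): pack op=0x1d:5|imm=-4:27 = 0xeffffffc; little→ fc ff ff ef

0xfc 0xff 0xff 0xef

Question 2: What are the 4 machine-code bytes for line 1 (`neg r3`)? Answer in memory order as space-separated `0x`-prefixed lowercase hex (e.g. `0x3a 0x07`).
L1: neg op=0x4:5|rd=3:2|pad=0:25 ⇒ 0x26000000 ⇒ little 00 00 00 26

0x00 0x00 0x00 0x26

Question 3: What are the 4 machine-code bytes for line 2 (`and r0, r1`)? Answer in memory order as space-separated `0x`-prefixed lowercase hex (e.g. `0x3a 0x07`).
L2: and op=0x11:5|rd=0:2|rs=1:2|pad=0:23 ⇒ 0x88800000 ⇒ little 00 00 80 88

0x00 0x00 0x80 0x88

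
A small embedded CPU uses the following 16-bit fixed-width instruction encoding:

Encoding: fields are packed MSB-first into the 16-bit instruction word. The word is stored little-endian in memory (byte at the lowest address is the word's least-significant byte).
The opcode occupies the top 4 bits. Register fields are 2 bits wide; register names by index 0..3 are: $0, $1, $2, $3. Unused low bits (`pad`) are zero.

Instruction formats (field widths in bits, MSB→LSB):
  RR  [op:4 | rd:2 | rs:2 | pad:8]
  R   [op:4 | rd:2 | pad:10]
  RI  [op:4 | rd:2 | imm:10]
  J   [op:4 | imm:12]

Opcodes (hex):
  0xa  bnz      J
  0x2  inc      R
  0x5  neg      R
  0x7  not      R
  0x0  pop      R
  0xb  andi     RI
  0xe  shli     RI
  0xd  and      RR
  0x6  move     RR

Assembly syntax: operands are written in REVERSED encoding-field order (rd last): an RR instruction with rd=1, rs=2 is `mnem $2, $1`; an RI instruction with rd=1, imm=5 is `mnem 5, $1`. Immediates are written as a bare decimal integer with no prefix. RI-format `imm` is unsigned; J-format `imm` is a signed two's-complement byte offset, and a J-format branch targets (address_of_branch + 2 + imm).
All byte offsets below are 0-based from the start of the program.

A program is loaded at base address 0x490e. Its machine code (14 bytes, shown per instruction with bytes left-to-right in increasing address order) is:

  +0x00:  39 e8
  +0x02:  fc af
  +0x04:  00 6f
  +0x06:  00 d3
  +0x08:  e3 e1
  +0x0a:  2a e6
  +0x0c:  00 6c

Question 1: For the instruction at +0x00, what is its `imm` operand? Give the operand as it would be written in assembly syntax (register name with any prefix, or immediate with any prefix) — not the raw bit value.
@+00  little-endian(39 e8) = 0xe839
  opcode bits[15:12]=0xe: shli/RI
  rd@[11:10]=0x2 ⇒ $2
  imm@[9:0]=0x39 ⇒ 57

57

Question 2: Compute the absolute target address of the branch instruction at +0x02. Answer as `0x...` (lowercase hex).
0x490e

+0x02: fc af ⇒ word 0xaffc (little)
  op=0xaffc>>12=0xa ⇒ bnz (J)
  imm: (w>>0)&0xfff=0xffc (s12→-4) → -4
  target = base 0x490e + off 0x02 + 2 + imm -4 = 0x490e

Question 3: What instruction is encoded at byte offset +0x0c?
move $0, $3

+0x0c: 00 6c ⇒ word 0x6c00 (little)
  opcode bits[15:12]=0x6: move/RR
  rd: (w>>10)&0x3=0x3 → $3
  rs: (w>>8)&0x3=0x0 → $0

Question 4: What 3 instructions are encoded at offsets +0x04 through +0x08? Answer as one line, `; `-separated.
move $3, $3; and $3, $0; shli 483, $0

+0x04: 00 6f ⇒ word 0x6f00 (little)
  opcode bits[15:12]=0x6: move/RR
  rd: (w>>10)&0x3=0x3 → $3
  rs: (w>>8)&0x3=0x3 → $3
+0x06: 00 d3 ⇒ word 0xd300 (little)
  opcode bits[15:12]=0xd: and/RR
  rd: (w>>10)&0x3=0x0 → $0
  rs: (w>>8)&0x3=0x3 → $3
+0x08: e3 e1 ⇒ word 0xe1e3 (little)
  opcode bits[15:12]=0xe: shli/RI
  rd: (w>>10)&0x3=0x0 → $0
  imm: (w>>0)&0x3ff=0x1e3 → 483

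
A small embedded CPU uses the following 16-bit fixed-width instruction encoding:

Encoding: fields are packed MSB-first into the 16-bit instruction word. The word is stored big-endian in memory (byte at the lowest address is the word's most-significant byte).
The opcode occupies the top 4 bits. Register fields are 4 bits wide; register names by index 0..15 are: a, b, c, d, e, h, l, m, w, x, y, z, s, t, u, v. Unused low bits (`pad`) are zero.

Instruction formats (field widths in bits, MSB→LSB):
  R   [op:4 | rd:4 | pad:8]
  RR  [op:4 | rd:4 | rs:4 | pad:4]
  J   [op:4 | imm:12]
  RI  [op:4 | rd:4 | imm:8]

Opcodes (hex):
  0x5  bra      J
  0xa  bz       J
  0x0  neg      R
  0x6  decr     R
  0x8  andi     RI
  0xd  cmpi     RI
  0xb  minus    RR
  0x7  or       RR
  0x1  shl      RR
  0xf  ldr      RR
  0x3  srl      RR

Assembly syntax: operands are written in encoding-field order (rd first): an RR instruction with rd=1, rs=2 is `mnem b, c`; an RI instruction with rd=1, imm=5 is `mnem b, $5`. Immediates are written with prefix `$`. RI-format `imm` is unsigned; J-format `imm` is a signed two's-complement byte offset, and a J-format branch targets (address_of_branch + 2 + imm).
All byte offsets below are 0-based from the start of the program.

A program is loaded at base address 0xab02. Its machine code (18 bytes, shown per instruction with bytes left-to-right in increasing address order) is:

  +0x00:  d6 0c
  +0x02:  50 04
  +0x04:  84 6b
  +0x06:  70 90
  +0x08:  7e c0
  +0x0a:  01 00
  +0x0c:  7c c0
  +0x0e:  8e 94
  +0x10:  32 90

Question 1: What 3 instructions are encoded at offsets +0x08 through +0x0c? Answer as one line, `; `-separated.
@+08  big-endian(7e c0) = 0x7ec0
  opcode bits[15:12]=0x7: or/RR
  rd: (w>>8)&0xf=0xe → u
  rs: (w>>4)&0xf=0xc → s
@+0a  big-endian(01 00) = 0x0100
  opcode bits[15:12]=0x0: neg/R
  rd: (w>>8)&0xf=0x1 → b
@+0c  big-endian(7c c0) = 0x7cc0
  opcode bits[15:12]=0x7: or/RR
  rd: (w>>8)&0xf=0xc → s
  rs: (w>>4)&0xf=0xc → s

or u, s; neg b; or s, s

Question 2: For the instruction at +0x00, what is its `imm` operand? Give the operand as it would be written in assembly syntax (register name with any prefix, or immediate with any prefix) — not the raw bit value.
$12

[00] d6 0c → 0xd60c
  opcode bits[15:12]=0xd: cmpi/RI
  [11:8] rd=6 = l
  [7:0] imm=12 = $12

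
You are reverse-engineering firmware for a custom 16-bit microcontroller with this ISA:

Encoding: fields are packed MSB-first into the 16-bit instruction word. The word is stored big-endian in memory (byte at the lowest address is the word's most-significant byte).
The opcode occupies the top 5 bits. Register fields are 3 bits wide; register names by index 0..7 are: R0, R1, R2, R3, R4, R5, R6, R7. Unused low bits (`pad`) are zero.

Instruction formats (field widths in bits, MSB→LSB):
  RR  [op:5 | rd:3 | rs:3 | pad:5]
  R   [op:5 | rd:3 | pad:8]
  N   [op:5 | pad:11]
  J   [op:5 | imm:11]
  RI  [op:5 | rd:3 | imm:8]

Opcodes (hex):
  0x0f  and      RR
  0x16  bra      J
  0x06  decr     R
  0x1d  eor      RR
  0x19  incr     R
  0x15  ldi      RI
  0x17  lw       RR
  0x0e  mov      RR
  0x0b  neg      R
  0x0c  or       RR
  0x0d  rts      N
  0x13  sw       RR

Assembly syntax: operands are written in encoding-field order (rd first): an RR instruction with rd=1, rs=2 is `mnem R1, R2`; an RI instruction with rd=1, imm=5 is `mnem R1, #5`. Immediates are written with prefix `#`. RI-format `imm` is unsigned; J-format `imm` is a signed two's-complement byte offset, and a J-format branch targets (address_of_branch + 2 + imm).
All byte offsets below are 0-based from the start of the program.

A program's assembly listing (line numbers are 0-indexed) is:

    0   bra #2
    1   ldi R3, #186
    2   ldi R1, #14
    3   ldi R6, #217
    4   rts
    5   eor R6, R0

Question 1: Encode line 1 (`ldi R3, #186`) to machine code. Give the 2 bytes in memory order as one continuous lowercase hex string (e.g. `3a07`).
abba

1. ldi fields op=0x15:5|rd=3:3|imm=186:8 → word abbah → ab ba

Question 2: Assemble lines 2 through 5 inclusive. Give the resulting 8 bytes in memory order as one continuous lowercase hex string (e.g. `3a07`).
a90eaed96800ee00

2. ldi fields op=0x15:5|rd=1:3|imm=14:8 → word a90eh → a9 0e
3. ldi fields op=0x15:5|rd=6:3|imm=217:8 → word aed9h → ae d9
4. rts fields op=0xd:5|pad=0:11 → word 6800h → 68 00
5. eor fields op=0x1d:5|rd=6:3|rs=0:3|pad=0:5 → word ee00h → ee 00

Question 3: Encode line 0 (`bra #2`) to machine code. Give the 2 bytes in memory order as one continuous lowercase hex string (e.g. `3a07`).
L0: bra op=0x16:5|imm=2:11 ⇒ 0xb002 ⇒ big b0 02

b002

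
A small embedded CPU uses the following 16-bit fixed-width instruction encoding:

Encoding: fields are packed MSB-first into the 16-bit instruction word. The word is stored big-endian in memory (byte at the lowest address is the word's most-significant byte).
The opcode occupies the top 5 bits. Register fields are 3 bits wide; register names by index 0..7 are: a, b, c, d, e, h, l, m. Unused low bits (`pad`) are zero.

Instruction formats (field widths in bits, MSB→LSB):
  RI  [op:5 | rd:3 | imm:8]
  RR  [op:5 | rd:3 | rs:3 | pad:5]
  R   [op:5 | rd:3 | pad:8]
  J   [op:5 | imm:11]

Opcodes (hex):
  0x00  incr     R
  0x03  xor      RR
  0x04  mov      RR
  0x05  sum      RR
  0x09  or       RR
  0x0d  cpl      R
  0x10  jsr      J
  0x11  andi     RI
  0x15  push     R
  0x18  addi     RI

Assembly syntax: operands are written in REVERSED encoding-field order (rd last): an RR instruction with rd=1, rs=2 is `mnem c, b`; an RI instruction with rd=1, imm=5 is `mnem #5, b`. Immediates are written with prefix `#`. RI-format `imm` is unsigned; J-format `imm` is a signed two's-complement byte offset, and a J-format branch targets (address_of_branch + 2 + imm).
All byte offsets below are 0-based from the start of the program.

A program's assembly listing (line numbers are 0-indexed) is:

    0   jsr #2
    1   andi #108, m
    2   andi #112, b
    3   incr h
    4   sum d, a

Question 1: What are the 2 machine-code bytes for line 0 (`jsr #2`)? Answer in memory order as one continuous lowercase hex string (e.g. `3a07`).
0. jsr fields op=0x10:5|imm=2:11 → word 8002h → 80 02

8002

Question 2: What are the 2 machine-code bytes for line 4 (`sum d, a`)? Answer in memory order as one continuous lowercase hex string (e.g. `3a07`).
4. sum fields op=0x5:5|rd=0:3|rs=3:3|pad=0:5 → word 2860h → 28 60

2860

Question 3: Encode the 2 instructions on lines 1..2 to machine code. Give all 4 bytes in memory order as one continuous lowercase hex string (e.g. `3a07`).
L1: andi op=0x11:5|rd=7:3|imm=108:8 ⇒ 0x8f6c ⇒ big 8f 6c
L2: andi op=0x11:5|rd=1:3|imm=112:8 ⇒ 0x8970 ⇒ big 89 70

8f6c8970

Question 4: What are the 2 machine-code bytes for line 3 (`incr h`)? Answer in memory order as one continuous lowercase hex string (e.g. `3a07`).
line 3 (incr): pack op=0x0:5|rd=5:3|pad=0:8 = 0x0500; big→ 05 00

0500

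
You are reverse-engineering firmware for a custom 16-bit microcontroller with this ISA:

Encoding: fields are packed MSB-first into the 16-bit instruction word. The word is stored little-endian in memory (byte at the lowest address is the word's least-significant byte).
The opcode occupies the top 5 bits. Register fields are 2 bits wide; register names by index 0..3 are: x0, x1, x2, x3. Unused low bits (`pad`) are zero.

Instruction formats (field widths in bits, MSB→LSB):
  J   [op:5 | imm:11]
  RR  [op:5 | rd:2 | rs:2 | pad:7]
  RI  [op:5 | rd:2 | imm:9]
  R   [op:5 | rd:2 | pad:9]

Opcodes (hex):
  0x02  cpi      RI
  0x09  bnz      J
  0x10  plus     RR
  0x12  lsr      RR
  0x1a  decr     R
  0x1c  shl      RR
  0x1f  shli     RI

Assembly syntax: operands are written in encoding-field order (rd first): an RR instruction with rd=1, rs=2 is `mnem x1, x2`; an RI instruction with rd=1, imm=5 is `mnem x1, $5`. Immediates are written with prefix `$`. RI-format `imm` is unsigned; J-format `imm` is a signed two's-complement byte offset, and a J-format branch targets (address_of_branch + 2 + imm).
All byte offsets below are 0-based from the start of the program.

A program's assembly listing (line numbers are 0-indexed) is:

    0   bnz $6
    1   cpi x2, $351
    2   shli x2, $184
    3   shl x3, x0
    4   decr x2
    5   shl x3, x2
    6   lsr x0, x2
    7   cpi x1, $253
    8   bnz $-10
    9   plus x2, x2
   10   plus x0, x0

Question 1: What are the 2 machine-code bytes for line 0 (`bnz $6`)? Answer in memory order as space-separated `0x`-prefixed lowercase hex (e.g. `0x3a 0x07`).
0. bnz fields op=0x9:5|imm=6:11 → word 4806h → 06 48

0x06 0x48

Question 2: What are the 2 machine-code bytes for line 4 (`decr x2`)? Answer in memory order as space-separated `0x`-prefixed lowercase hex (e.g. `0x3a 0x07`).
0x00 0xd4

L4: decr op=0x1a:5|rd=2:2|pad=0:9 ⇒ 0xd400 ⇒ little 00 d4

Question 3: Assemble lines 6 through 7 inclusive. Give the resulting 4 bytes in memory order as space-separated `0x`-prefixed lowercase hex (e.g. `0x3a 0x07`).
0x00 0x91 0xfd 0x12

6. lsr fields op=0x12:5|rd=0:2|rs=2:2|pad=0:7 → word 9100h → 00 91
7. cpi fields op=0x2:5|rd=1:2|imm=253:9 → word 12fdh → fd 12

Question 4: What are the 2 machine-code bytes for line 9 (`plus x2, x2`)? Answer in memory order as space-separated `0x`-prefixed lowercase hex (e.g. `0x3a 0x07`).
0x00 0x85

line 9 (plus): pack op=0x10:5|rd=2:2|rs=2:2|pad=0:7 = 0x8500; little→ 00 85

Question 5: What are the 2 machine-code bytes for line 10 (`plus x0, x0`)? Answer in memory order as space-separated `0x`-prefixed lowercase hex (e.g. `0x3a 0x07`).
line 10 (plus): pack op=0x10:5|rd=0:2|rs=0:2|pad=0:7 = 0x8000; little→ 00 80

0x00 0x80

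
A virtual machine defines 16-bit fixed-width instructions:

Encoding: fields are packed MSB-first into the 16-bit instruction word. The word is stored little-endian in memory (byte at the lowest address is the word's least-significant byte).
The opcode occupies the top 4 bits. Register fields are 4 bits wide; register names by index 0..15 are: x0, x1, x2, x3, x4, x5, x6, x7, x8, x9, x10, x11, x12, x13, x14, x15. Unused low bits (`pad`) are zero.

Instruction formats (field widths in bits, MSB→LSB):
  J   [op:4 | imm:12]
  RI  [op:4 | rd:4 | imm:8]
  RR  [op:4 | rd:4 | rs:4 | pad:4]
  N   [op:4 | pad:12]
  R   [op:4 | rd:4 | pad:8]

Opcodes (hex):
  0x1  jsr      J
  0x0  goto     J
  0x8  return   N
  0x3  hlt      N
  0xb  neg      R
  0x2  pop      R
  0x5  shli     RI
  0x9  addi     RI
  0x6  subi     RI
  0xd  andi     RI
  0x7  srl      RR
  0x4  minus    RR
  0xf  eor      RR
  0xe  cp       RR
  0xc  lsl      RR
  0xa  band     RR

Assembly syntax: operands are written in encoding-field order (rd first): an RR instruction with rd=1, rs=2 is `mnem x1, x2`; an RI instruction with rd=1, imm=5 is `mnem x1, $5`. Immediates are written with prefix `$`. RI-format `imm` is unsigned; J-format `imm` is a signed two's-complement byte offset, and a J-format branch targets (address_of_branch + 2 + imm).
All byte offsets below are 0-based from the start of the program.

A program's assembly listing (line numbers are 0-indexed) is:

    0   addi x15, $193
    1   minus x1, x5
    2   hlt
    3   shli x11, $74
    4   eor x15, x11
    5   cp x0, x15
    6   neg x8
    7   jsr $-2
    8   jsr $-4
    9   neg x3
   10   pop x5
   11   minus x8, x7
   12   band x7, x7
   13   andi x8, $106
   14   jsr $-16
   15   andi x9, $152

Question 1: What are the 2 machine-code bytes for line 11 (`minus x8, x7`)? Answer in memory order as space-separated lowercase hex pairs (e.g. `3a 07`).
11. minus fields op=0x4:4|rd=8:4|rs=7:4|pad=0:4 → word 4870h → 70 48

70 48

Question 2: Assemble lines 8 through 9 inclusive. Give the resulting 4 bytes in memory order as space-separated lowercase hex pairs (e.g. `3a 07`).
L8: jsr op=0x1:4|imm=-4:12 ⇒ 0x1ffc ⇒ little fc 1f
L9: neg op=0xb:4|rd=3:4|pad=0:8 ⇒ 0xb300 ⇒ little 00 b3

fc 1f 00 b3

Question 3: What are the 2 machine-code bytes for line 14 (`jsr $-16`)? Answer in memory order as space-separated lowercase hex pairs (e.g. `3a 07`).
14. jsr fields op=0x1:4|imm=-16:12 → word 1ff0h → f0 1f

f0 1f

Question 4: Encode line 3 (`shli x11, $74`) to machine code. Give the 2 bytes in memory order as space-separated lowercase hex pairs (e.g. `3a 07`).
4a 5b

line 3 (shli): pack op=0x5:4|rd=11:4|imm=74:8 = 0x5b4a; little→ 4a 5b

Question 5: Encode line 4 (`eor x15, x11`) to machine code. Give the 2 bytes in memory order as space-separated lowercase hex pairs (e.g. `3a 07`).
4. eor fields op=0xf:4|rd=15:4|rs=11:4|pad=0:4 → word ffb0h → b0 ff

b0 ff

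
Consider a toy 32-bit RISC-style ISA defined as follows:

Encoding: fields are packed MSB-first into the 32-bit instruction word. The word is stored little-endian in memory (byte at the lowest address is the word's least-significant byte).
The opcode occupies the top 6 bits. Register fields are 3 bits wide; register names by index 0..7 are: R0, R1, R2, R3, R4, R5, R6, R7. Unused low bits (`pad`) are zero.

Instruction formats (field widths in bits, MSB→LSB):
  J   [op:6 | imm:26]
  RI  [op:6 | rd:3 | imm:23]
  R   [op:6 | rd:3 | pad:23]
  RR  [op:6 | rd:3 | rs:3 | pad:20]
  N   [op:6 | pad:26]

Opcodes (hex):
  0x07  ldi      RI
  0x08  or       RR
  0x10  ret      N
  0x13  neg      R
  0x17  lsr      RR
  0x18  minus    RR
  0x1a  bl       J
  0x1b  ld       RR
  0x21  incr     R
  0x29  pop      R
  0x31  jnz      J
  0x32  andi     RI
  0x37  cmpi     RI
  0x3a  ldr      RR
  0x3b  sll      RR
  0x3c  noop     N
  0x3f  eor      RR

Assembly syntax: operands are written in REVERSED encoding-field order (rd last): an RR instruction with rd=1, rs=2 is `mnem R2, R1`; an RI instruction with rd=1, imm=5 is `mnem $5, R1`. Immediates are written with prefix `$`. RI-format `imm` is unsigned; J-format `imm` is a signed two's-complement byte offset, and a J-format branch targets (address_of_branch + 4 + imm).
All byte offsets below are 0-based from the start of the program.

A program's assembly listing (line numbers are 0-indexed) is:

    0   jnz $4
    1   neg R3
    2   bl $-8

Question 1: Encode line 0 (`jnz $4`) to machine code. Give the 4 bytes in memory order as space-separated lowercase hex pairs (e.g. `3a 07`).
line 0 (jnz): pack op=0x31:6|imm=4:26 = 0xc4000004; little→ 04 00 00 c4

04 00 00 c4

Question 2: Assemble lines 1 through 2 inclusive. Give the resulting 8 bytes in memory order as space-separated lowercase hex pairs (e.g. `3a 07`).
line 1 (neg): pack op=0x13:6|rd=3:3|pad=0:23 = 0x4d800000; little→ 00 00 80 4d
line 2 (bl): pack op=0x1a:6|imm=-8:26 = 0x6bfffff8; little→ f8 ff ff 6b

00 00 80 4d f8 ff ff 6b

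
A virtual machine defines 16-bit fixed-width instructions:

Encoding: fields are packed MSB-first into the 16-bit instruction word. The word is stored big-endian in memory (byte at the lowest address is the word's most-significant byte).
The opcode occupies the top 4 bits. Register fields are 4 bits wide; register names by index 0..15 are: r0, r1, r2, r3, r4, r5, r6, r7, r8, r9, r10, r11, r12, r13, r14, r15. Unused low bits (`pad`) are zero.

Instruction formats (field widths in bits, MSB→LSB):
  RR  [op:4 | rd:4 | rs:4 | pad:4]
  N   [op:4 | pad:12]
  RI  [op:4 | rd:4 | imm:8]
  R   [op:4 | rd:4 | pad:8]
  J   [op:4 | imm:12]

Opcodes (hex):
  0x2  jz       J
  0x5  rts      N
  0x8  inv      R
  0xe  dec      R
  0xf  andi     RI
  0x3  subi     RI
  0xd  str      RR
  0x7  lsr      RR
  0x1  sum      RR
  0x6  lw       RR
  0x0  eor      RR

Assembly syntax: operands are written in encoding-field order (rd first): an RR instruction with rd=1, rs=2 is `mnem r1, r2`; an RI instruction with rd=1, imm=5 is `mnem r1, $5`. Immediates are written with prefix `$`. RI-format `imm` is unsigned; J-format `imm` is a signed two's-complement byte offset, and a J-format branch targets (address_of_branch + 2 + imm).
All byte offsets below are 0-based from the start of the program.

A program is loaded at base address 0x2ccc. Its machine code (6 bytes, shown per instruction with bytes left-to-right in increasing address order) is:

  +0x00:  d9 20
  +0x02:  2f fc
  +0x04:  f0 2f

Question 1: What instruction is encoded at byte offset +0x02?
off 0x02: read 2f fc as big → 0x2ffc
  top 4b → 0x2 → jz [J]
  imm@[11:0]=0xffc (s12→-4) ⇒ $-4

jz $-4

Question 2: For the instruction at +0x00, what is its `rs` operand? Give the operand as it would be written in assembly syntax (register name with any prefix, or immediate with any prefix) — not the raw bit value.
@+00  big-endian(d9 20) = 0xd920
  top 4b → 0xd → str [RR]
  rd@[11:8]=0x9 ⇒ r9
  rs@[7:4]=0x2 ⇒ r2

r2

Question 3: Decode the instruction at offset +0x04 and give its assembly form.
@+04  big-endian(f0 2f) = 0xf02f
  op=0xf02f>>12=0xf ⇒ andi (RI)
  [11:8] rd=0 = r0
  [7:0] imm=47 = $47

andi r0, $47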